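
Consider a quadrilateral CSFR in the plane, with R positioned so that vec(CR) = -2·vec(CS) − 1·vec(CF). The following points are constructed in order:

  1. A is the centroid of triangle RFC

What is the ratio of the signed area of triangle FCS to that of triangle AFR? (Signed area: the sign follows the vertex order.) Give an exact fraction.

Choose coordinates C = (0, 0), S = (1, 0), F = (0, 1), R = (-2, -1).
1. A is the centroid of triangle RFC ⇒ A = (-2/3, 0)
2·[FCS] = 1, 2·[AFR] = 2/3
[FCS]:[AFR] = 1:2/3 = 3/2

[FCS]:[AFR] = 3/2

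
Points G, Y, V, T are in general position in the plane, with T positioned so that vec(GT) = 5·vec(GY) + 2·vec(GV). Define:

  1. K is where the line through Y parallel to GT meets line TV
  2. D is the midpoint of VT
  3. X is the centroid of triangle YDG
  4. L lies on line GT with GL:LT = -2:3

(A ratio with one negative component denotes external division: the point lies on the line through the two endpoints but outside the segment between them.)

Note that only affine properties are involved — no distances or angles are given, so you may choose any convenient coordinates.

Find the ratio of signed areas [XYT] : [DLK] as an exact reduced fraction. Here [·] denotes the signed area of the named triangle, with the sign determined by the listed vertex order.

Choose coordinates G = (0, 0), Y = (1, 0), V = (0, 1), T = (5, 2).
1. K is where the line through Y parallel to GT meets line TV ⇒ K = (7, 12/5)
2. D is the midpoint of VT ⇒ D = (5/2, 3/2)
3. X is the centroid of triangle YDG ⇒ X = (7/6, 1/2)
4. L lies on line GT with GL:LT = -2:3 ⇒ L = (-10, -4)
2·[XYT] = 5/3, 2·[DLK] = 27/2
[XYT]:[DLK] = 5/3:27/2 = 10/81

[XYT]:[DLK] = 10/81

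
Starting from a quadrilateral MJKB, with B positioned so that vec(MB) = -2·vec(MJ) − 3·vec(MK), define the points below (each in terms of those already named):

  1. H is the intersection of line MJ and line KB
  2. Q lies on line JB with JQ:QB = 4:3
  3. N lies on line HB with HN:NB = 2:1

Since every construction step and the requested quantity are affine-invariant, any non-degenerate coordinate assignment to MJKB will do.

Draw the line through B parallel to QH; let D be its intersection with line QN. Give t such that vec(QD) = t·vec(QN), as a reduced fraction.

Choose coordinates M = (0, 0), J = (1, 0), K = (0, 1), B = (-2, -3).
1. H is the intersection of line MJ and line KB ⇒ H = (-1/2, 0)
2. Q lies on line JB with JQ:QB = 4:3 ⇒ Q = (-5/7, -12/7)
3. N lies on line HB with HN:NB = 2:1 ⇒ N = (-3/2, -2)
through B parallel to QH: direction (3/14, 12/7); meets QN at D = (-53/28, -15/7)
D = Q + t·(N−Q) with t = 3/2

t = 3/2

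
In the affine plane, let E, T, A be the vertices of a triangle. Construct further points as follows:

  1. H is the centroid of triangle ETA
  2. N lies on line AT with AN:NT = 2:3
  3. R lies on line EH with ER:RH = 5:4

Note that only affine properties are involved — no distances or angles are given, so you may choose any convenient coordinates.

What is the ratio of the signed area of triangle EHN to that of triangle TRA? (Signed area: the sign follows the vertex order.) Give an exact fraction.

[EHN]:[TRA] = -9/85

Work in coordinates with E = (0, 0), T = (1, 0), A = (0, 1).
1. H is the centroid of triangle ETA ⇒ H = (1/3, 1/3)
2. N lies on line AT with AN:NT = 2:3 ⇒ N = (2/5, 3/5)
3. R lies on line EH with ER:RH = 5:4 ⇒ R = (5/27, 5/27)
2·[EHN] = 1/15, 2·[TRA] = -17/27
[EHN]:[TRA] = 1/15:-17/27 = -9/85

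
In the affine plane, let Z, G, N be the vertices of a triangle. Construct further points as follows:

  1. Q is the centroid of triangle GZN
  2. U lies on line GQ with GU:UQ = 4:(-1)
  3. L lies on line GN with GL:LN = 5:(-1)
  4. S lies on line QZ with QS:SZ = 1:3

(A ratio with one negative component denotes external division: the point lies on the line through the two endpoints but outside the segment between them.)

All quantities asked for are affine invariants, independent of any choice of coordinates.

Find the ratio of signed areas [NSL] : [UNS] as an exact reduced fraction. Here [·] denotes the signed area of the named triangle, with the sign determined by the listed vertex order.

Assign Z = (0, 0), G = (1, 0), N = (0, 1) — the answer is frame-independent, so this choice is without loss of generality.
1. Q is the centroid of triangle GZN ⇒ Q = (1/3, 1/3)
2. U lies on line GQ with GU:UQ = 4:(-1) ⇒ U = (1/9, 4/9)
3. L lies on line GN with GL:LN = 5:(-1) ⇒ L = (-1/4, 5/4)
4. S lies on line QZ with QS:SZ = 1:3 ⇒ S = (1/4, 1/4)
2·[NSL] = -1/8, 2·[UNS] = -1/18
[NSL]:[UNS] = -1/8:-1/18 = 9/4

[NSL]:[UNS] = 9/4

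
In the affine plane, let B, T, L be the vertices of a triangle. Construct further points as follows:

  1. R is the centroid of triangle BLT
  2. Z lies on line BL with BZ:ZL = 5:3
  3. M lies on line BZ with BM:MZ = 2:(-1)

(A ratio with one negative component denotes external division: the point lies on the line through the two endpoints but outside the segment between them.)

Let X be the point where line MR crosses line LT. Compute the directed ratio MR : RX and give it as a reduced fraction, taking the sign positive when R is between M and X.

Set B = (0, 0), T = (1, 0), L = (0, 1); any affine frame gives the same invariant.
1. R is the centroid of triangle BLT ⇒ R = (1/3, 1/3)
2. Z lies on line BL with BZ:ZL = 5:3 ⇒ Z = (0, 5/8)
3. M lies on line BZ with BM:MZ = 2:(-1) ⇒ M = (0, 5/4)
line MR meets LT at X = (1/7, 6/7)
R = M + t·(X−M) with t = 7/3, so MR:RX = 7/3:-4/3

MR:RX = -7/4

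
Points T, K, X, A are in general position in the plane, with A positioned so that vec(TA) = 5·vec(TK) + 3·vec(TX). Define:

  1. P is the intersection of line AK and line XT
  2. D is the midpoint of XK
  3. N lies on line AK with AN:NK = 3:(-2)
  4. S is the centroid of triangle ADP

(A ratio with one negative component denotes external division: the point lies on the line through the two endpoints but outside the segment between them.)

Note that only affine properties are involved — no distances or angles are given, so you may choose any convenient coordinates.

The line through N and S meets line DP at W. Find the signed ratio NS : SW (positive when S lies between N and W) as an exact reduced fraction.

NS:SW = -26/5

Work in coordinates with T = (0, 0), K = (1, 0), X = (0, 1), A = (5, 3).
1. P is the intersection of line AK and line XT ⇒ P = (0, -3/4)
2. D is the midpoint of XK ⇒ D = (1/2, 1/2)
3. N lies on line AK with AN:NK = 3:(-2) ⇒ N = (-7, -6)
4. S is the centroid of triangle ADP ⇒ S = (11/6, 11/12)
line NS meets DP at W = (7/52, -43/104)
S = N + t·(W−N) with t = 26/21, so NS:SW = 26/21:-5/21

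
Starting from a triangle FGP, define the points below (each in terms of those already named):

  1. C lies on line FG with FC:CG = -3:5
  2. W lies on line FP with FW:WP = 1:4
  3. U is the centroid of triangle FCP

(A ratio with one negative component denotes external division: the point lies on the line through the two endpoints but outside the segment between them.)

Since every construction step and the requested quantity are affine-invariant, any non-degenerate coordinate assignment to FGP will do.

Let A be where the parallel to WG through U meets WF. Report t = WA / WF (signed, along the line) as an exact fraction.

t = -1/6

Set F = (0, 0), G = (1, 0), P = (0, 1); any affine frame gives the same invariant.
1. C lies on line FG with FC:CG = -3:5 ⇒ C = (-3/2, 0)
2. W lies on line FP with FW:WP = 1:4 ⇒ W = (0, 1/5)
3. U is the centroid of triangle FCP ⇒ U = (-1/2, 1/3)
through U parallel to WG: direction (1, -1/5); meets WF at A = (0, 7/30)
A = W + t·(F−W) with t = -1/6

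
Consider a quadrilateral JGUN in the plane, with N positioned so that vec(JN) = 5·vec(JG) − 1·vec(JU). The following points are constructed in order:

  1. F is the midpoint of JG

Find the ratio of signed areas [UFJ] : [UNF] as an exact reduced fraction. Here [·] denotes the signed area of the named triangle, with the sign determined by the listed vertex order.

[UFJ]:[UNF] = 1/8

Work in coordinates with J = (0, 0), G = (1, 0), U = (0, 1), N = (5, -1).
1. F is the midpoint of JG ⇒ F = (1/2, 0)
2·[UFJ] = -1/2, 2·[UNF] = -4
[UFJ]:[UNF] = -1/2:-4 = 1/8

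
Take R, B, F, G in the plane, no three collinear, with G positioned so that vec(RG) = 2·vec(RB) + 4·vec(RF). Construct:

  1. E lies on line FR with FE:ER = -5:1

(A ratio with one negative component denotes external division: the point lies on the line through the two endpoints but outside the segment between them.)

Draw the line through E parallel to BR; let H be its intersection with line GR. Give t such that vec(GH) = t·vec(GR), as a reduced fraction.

Work in coordinates with R = (0, 0), B = (1, 0), F = (0, 1), G = (2, 4).
1. E lies on line FR with FE:ER = -5:1 ⇒ E = (0, -1/4)
through E parallel to BR: direction (-1, 0); meets GR at H = (-1/8, -1/4)
H = G + t·(R−G) with t = 17/16

t = 17/16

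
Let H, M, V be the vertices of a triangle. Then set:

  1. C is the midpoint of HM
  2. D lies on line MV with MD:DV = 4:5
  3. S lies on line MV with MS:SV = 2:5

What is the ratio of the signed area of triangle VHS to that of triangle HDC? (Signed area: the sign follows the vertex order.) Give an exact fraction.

Set H = (0, 0), M = (1, 0), V = (0, 1); any affine frame gives the same invariant.
1. C is the midpoint of HM ⇒ C = (1/2, 0)
2. D lies on line MV with MD:DV = 4:5 ⇒ D = (5/9, 4/9)
3. S lies on line MV with MS:SV = 2:5 ⇒ S = (5/7, 2/7)
2·[VHS] = 5/7, 2·[HDC] = -2/9
[VHS]:[HDC] = 5/7:-2/9 = -45/14

[VHS]:[HDC] = -45/14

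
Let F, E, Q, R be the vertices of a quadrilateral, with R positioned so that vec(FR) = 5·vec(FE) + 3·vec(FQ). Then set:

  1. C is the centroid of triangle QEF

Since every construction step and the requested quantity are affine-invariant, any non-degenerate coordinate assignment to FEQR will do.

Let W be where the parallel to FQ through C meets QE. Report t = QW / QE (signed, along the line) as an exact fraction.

t = 1/3

Choose coordinates F = (0, 0), E = (1, 0), Q = (0, 1), R = (5, 3).
1. C is the centroid of triangle QEF ⇒ C = (1/3, 1/3)
through C parallel to FQ: direction (0, 1); meets QE at W = (1/3, 2/3)
W = Q + t·(E−Q) with t = 1/3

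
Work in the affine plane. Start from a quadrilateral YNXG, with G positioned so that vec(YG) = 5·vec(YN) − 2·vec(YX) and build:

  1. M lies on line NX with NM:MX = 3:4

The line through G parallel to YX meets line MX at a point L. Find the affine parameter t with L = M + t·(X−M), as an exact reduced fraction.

Work in coordinates with Y = (0, 0), N = (1, 0), X = (0, 1), G = (5, -2).
1. M lies on line NX with NM:MX = 3:4 ⇒ M = (4/7, 3/7)
through G parallel to YX: direction (0, 1); meets MX at L = (5, -4)
L = M + t·(X−M) with t = -31/4

t = -31/4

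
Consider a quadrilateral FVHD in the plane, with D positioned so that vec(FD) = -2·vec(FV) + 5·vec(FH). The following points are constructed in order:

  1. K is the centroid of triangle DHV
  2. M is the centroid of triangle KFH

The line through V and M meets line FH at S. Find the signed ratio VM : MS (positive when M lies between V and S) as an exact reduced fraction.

Set F = (0, 0), V = (1, 0), H = (0, 1), D = (-2, 5); any affine frame gives the same invariant.
1. K is the centroid of triangle DHV ⇒ K = (-1/3, 2)
2. M is the centroid of triangle KFH ⇒ M = (-1/9, 1)
line VM meets FH at S = (0, 9/10)
M = V + t·(S−V) with t = 10/9, so VM:MS = 10/9:-1/9

VM:MS = -10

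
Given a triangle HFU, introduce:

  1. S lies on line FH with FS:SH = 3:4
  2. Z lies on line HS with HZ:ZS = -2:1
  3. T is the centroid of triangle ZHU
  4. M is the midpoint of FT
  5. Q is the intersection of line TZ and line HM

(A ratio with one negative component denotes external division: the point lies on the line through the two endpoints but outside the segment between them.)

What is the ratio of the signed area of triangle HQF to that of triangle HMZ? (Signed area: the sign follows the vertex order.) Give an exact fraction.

[HQF]:[HMZ] = 14/15

Work in coordinates with H = (0, 0), F = (1, 0), U = (0, 1).
1. S lies on line FH with FS:SH = 3:4 ⇒ S = (4/7, 0)
2. Z lies on line HS with HZ:ZS = -2:1 ⇒ Z = (8/7, 0)
3. T is the centroid of triangle ZHU ⇒ T = (8/21, 1/3)
4. M is the midpoint of FT ⇒ M = (29/42, 1/6)
5. Q is the intersection of line TZ and line HM ⇒ Q = (232/315, 8/45)
2·[HQF] = -8/45, 2·[HMZ] = -4/21
[HQF]:[HMZ] = -8/45:-4/21 = 14/15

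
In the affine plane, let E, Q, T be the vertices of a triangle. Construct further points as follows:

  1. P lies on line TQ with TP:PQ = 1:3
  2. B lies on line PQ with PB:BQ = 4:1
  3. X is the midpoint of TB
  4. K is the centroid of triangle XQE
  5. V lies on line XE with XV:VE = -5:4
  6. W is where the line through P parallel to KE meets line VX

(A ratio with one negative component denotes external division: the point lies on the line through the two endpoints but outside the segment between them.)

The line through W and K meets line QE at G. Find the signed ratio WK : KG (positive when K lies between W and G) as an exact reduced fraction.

WK:KG = 88/23

Set E = (0, 0), Q = (1, 0), T = (0, 1); any affine frame gives the same invariant.
1. P lies on line TQ with TP:PQ = 1:3 ⇒ P = (1/4, 3/4)
2. B lies on line PQ with PB:BQ = 4:1 ⇒ B = (17/20, 3/20)
3. X is the midpoint of TB ⇒ X = (17/40, 23/40)
4. K is the centroid of triangle XQE ⇒ K = (19/40, 23/120)
5. V lies on line XE with XV:VE = -5:4 ⇒ V = (-17/10, -23/10)
6. W is where the line through P parallel to KE meets line VX ⇒ W = (629/920, 37/40)
line WK meets QE at G = (37/88, 0)
K = W + t·(G−W) with t = 88/111, so WK:KG = 88/111:23/111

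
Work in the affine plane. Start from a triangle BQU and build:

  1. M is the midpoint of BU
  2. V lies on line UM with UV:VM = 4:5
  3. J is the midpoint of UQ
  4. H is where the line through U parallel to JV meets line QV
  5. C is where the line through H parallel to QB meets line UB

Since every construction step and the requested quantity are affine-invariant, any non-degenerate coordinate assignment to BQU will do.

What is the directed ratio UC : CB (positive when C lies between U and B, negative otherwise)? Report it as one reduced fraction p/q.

UC:CB = -5/14

Choose coordinates B = (0, 0), Q = (1, 0), U = (0, 1).
1. M is the midpoint of BU ⇒ M = (0, 1/2)
2. V lies on line UM with UV:VM = 4:5 ⇒ V = (0, 7/9)
3. J is the midpoint of UQ ⇒ J = (1/2, 1/2)
4. H is where the line through U parallel to JV meets line QV ⇒ H = (-1, 14/9)
5. C is where the line through H parallel to QB meets line UB ⇒ C = (0, 14/9)
C = U + t·(B−U) with t = -5/9, so UC:CB = t:(1−t) = -5/9:14/9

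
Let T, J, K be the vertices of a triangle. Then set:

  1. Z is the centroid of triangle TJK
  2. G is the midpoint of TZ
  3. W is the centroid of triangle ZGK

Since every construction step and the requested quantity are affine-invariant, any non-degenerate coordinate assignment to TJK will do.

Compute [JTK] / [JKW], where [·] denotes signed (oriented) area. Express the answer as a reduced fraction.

Set T = (0, 0), J = (1, 0), K = (0, 1); any affine frame gives the same invariant.
1. Z is the centroid of triangle TJK ⇒ Z = (1/3, 1/3)
2. G is the midpoint of TZ ⇒ G = (1/6, 1/6)
3. W is the centroid of triangle ZGK ⇒ W = (1/6, 1/2)
2·[JTK] = -1, 2·[JKW] = 1/3
[JTK]:[JKW] = -1:1/3 = -3

[JTK]:[JKW] = -3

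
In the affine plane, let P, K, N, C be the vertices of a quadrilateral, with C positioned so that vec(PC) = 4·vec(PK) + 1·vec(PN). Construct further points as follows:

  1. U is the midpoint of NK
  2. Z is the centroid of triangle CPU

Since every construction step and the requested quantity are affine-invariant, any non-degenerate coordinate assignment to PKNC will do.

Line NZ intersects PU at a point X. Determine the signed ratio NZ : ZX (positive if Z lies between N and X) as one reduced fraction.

Choose coordinates P = (0, 0), K = (1, 0), N = (0, 1), C = (4, 1).
1. U is the midpoint of NK ⇒ U = (1/2, 1/2)
2. Z is the centroid of triangle CPU ⇒ Z = (3/2, 1/2)
line NZ meets PU at X = (3/4, 3/4)
Z = N + t·(X−N) with t = 2, so NZ:ZX = 2:-1

NZ:ZX = -2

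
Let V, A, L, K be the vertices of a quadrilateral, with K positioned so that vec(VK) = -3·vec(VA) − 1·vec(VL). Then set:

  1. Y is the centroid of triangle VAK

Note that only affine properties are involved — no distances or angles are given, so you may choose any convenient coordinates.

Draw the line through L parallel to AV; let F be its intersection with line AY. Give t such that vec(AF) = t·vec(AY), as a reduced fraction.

t = -3

Assign V = (0, 0), A = (1, 0), L = (0, 1), K = (-3, -1) — the answer is frame-independent, so this choice is without loss of generality.
1. Y is the centroid of triangle VAK ⇒ Y = (-2/3, -1/3)
through L parallel to AV: direction (-1, 0); meets AY at F = (6, 1)
F = A + t·(Y−A) with t = -3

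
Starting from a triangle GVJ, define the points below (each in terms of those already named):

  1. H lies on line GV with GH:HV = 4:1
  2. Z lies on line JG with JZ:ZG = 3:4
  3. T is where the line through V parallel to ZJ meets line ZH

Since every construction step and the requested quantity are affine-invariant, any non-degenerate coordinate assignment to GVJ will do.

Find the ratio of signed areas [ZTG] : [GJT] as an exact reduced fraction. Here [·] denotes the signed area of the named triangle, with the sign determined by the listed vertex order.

[ZTG]:[GJT] = 4/7

Work in coordinates with G = (0, 0), V = (1, 0), J = (0, 1).
1. H lies on line GV with GH:HV = 4:1 ⇒ H = (4/5, 0)
2. Z lies on line JG with JZ:ZG = 3:4 ⇒ Z = (0, 4/7)
3. T is where the line through V parallel to ZJ meets line ZH ⇒ T = (1, -1/7)
2·[ZTG] = -4/7, 2·[GJT] = -1
[ZTG]:[GJT] = -4/7:-1 = 4/7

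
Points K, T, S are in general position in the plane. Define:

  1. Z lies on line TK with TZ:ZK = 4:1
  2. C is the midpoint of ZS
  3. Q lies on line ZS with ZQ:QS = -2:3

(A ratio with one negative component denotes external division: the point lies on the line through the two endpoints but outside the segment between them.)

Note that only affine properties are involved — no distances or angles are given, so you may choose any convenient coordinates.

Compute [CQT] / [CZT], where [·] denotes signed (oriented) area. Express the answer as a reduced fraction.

Set K = (0, 0), T = (1, 0), S = (0, 1); any affine frame gives the same invariant.
1. Z lies on line TK with TZ:ZK = 4:1 ⇒ Z = (1/5, 0)
2. C is the midpoint of ZS ⇒ C = (1/10, 1/2)
3. Q lies on line ZS with ZQ:QS = -2:3 ⇒ Q = (3/5, -2)
2·[CQT] = 2, 2·[CZT] = 2/5
[CQT]:[CZT] = 2:2/5 = 5

[CQT]:[CZT] = 5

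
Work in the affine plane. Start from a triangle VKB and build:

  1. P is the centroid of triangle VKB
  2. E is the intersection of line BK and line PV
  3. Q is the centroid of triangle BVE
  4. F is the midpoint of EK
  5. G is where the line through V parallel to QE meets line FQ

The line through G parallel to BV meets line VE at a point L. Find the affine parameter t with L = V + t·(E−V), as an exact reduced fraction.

Set V = (0, 0), K = (1, 0), B = (0, 1); any affine frame gives the same invariant.
1. P is the centroid of triangle VKB ⇒ P = (1/3, 1/3)
2. E is the intersection of line BK and line PV ⇒ E = (1/2, 1/2)
3. Q is the centroid of triangle BVE ⇒ Q = (1/6, 1/2)
4. F is the midpoint of EK ⇒ F = (3/4, 1/4)
5. G is where the line through V parallel to QE meets line FQ ⇒ G = (4/3, 0)
through G parallel to BV: direction (0, -1); meets VE at L = (4/3, 4/3)
L = V + t·(E−V) with t = 8/3

t = 8/3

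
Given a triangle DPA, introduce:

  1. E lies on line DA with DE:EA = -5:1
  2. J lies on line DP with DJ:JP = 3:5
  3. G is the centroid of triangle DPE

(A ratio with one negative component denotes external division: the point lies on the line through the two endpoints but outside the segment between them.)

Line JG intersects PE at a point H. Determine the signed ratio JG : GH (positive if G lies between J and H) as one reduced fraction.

Assign D = (0, 0), P = (1, 0), A = (0, 1) — the answer is frame-independent, so this choice is without loss of generality.
1. E lies on line DA with DE:EA = -5:1 ⇒ E = (0, 5/4)
2. J lies on line DP with DJ:JP = 3:5 ⇒ J = (3/8, 0)
3. G is the centroid of triangle DPE ⇒ G = (1/3, 5/12)
line JG meets PE at H = (2/7, 25/28)
G = J + t·(H−J) with t = 7/15, so JG:GH = 7/15:8/15

JG:GH = 7/8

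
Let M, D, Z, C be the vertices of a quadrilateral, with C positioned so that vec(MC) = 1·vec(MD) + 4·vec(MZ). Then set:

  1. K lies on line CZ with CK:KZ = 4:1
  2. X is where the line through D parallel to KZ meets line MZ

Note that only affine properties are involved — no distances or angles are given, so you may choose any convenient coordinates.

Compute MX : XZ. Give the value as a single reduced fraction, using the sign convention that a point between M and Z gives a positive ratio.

Assign M = (0, 0), D = (1, 0), Z = (0, 1), C = (1, 4) — the answer is frame-independent, so this choice is without loss of generality.
1. K lies on line CZ with CK:KZ = 4:1 ⇒ K = (1/5, 8/5)
2. X is where the line through D parallel to KZ meets line MZ ⇒ X = (0, -3)
X = M + t·(Z−M) with t = -3, so MX:XZ = t:(1−t) = -3:4

MX:XZ = -3/4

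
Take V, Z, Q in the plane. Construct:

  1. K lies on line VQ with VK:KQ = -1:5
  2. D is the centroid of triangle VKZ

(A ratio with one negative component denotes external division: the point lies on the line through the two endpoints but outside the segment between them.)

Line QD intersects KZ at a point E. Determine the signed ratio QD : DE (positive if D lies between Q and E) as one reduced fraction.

Choose coordinates V = (0, 0), Z = (1, 0), Q = (0, 1).
1. K lies on line VQ with VK:KQ = -1:5 ⇒ K = (0, -1/4)
2. D is the centroid of triangle VKZ ⇒ D = (1/3, -1/12)
line QD meets KZ at E = (5/14, -9/56)
D = Q + t·(E−Q) with t = 14/15, so QD:DE = 14/15:1/15

QD:DE = 14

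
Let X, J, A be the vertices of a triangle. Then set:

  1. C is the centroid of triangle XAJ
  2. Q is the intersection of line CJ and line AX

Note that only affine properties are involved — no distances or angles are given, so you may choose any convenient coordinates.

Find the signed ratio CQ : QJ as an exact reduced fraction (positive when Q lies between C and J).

Assign X = (0, 0), J = (1, 0), A = (0, 1) — the answer is frame-independent, so this choice is without loss of generality.
1. C is the centroid of triangle XAJ ⇒ C = (1/3, 1/3)
2. Q is the intersection of line CJ and line AX ⇒ Q = (0, 1/2)
Q = C + t·(J−C) with t = -1/2, so CQ:QJ = t:(1−t) = -1/2:3/2

CQ:QJ = -1/3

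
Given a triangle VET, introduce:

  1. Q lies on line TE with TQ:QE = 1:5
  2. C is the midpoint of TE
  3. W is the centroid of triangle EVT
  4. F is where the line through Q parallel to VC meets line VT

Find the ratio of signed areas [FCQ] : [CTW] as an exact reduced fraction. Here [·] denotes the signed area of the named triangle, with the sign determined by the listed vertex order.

[FCQ]:[CTW] = 2/3

Choose coordinates V = (0, 0), E = (1, 0), T = (0, 1).
1. Q lies on line TE with TQ:QE = 1:5 ⇒ Q = (1/6, 5/6)
2. C is the midpoint of TE ⇒ C = (1/2, 1/2)
3. W is the centroid of triangle EVT ⇒ W = (1/3, 1/3)
4. F is where the line through Q parallel to VC meets line VT ⇒ F = (0, 2/3)
2·[FCQ] = 1/9, 2·[CTW] = 1/6
[FCQ]:[CTW] = 1/9:1/6 = 2/3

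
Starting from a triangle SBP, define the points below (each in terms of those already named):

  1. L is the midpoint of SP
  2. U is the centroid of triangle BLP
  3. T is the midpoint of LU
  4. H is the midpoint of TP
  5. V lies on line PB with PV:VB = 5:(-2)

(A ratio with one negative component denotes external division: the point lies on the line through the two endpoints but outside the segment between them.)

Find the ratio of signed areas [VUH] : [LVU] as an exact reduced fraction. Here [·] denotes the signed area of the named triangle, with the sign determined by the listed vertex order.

[VUH]:[LVU] = -3/28

Set S = (0, 0), B = (1, 0), P = (0, 1); any affine frame gives the same invariant.
1. L is the midpoint of SP ⇒ L = (0, 1/2)
2. U is the centroid of triangle BLP ⇒ U = (1/3, 1/2)
3. T is the midpoint of LU ⇒ T = (1/6, 1/2)
4. H is the midpoint of TP ⇒ H = (1/12, 3/4)
5. V lies on line PB with PV:VB = 5:(-2) ⇒ V = (5/3, -2/3)
2·[VUH] = -1/24, 2·[LVU] = 7/18
[VUH]:[LVU] = -1/24:7/18 = -3/28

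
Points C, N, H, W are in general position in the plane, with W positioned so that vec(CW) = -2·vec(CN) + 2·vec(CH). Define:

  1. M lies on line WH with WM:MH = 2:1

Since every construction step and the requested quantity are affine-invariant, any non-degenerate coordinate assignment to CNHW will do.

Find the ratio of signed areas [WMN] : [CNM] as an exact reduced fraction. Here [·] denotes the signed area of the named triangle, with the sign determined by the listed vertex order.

[WMN]:[CNM] = -1/2

Choose coordinates C = (0, 0), N = (1, 0), H = (0, 1), W = (-2, 2).
1. M lies on line WH with WM:MH = 2:1 ⇒ M = (-2/3, 4/3)
2·[WMN] = -2/3, 2·[CNM] = 4/3
[WMN]:[CNM] = -2/3:4/3 = -1/2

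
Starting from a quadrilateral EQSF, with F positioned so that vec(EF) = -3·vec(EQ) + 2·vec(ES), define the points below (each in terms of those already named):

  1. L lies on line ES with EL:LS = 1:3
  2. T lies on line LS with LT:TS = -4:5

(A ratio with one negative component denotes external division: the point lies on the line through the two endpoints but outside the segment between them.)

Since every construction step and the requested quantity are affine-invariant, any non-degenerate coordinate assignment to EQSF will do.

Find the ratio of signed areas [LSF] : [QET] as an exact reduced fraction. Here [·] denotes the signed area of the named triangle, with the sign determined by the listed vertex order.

[LSF]:[QET] = 9/11

Set E = (0, 0), Q = (1, 0), S = (0, 1), F = (-3, 2); any affine frame gives the same invariant.
1. L lies on line ES with EL:LS = 1:3 ⇒ L = (0, 1/4)
2. T lies on line LS with LT:TS = -4:5 ⇒ T = (0, -11/4)
2·[LSF] = 9/4, 2·[QET] = 11/4
[LSF]:[QET] = 9/4:11/4 = 9/11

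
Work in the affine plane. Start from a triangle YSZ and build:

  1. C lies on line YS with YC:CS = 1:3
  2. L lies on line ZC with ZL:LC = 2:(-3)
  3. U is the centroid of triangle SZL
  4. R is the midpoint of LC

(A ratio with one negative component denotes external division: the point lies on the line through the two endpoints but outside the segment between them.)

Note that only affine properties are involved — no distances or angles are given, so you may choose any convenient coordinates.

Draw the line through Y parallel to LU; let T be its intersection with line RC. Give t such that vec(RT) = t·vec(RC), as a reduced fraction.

Work in coordinates with Y = (0, 0), S = (1, 0), Z = (0, 1).
1. C lies on line YS with YC:CS = 1:3 ⇒ C = (1/4, 0)
2. L lies on line ZC with ZL:LC = 2:(-3) ⇒ L = (-1/2, 3)
3. U is the centroid of triangle SZL ⇒ U = (1/6, 4/3)
4. R is the midpoint of LC ⇒ R = (-1/8, 3/2)
through Y parallel to LU: direction (2/3, -5/3); meets RC at T = (2/3, -5/3)
T = R + t·(C−R) with t = 19/9

t = 19/9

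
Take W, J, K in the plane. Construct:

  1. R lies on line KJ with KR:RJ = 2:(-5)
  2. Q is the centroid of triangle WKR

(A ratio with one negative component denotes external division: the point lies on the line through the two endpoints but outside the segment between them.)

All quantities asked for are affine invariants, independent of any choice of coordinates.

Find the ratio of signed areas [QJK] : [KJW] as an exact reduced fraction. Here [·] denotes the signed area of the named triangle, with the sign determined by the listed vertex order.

Assign W = (0, 0), J = (1, 0), K = (0, 1) — the answer is frame-independent, so this choice is without loss of generality.
1. R lies on line KJ with KR:RJ = 2:(-5) ⇒ R = (-2/3, 5/3)
2. Q is the centroid of triangle WKR ⇒ Q = (-2/9, 8/9)
2·[QJK] = 1/3, 2·[KJW] = -1
[QJK]:[KJW] = 1/3:-1 = -1/3

[QJK]:[KJW] = -1/3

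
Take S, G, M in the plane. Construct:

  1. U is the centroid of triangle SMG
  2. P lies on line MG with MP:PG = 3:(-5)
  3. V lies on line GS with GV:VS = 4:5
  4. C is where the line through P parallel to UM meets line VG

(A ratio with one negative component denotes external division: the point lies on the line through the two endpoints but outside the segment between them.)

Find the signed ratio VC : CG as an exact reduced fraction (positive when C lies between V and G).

VC:CG = -29/45

Choose coordinates S = (0, 0), G = (1, 0), M = (0, 1).
1. U is the centroid of triangle SMG ⇒ U = (1/3, 1/3)
2. P lies on line MG with MP:PG = 3:(-5) ⇒ P = (-3/2, 5/2)
3. V lies on line GS with GV:VS = 4:5 ⇒ V = (5/9, 0)
4. C is where the line through P parallel to UM meets line VG ⇒ C = (-1/4, 0)
C = V + t·(G−V) with t = -29/16, so VC:CG = t:(1−t) = -29/16:45/16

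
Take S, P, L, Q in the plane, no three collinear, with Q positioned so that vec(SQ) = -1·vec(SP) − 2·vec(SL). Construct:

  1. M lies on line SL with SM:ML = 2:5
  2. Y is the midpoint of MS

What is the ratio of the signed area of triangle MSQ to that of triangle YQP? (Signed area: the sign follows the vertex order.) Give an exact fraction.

Choose coordinates S = (0, 0), P = (1, 0), L = (0, 1), Q = (-1, -2).
1. M lies on line SL with SM:ML = 2:5 ⇒ M = (0, 2/7)
2. Y is the midpoint of MS ⇒ Y = (0, 1/7)
2·[MSQ] = -2/7, 2·[YQP] = 16/7
[MSQ]:[YQP] = -2/7:16/7 = -1/8

[MSQ]:[YQP] = -1/8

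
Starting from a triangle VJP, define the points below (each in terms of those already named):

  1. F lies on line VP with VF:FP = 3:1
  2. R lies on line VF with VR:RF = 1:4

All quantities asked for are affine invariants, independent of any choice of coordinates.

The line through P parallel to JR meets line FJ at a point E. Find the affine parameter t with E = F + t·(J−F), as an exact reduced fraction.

t = -5/12

Choose coordinates V = (0, 0), J = (1, 0), P = (0, 1).
1. F lies on line VP with VF:FP = 3:1 ⇒ F = (0, 3/4)
2. R lies on line VF with VR:RF = 1:4 ⇒ R = (0, 3/20)
through P parallel to JR: direction (-1, 3/20); meets FJ at E = (-5/12, 17/16)
E = F + t·(J−F) with t = -5/12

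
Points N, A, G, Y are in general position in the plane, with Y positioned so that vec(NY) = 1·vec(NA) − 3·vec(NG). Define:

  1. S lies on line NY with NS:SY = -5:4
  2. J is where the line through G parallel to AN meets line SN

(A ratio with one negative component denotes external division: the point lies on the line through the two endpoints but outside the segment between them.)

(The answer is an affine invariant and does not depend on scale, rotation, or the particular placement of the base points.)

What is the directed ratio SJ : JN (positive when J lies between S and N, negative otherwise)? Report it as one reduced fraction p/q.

Set N = (0, 0), A = (1, 0), G = (0, 1), Y = (1, -3); any affine frame gives the same invariant.
1. S lies on line NY with NS:SY = -5:4 ⇒ S = (5, -15)
2. J is where the line through G parallel to AN meets line SN ⇒ J = (-1/3, 1)
J = S + t·(N−S) with t = 16/15, so SJ:JN = t:(1−t) = 16/15:-1/15

SJ:JN = -16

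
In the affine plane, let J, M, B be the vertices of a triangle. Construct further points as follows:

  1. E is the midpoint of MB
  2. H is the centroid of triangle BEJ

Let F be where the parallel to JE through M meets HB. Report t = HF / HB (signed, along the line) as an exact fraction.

Assign J = (0, 0), M = (1, 0), B = (0, 1) — the answer is frame-independent, so this choice is without loss of generality.
1. E is the midpoint of MB ⇒ E = (1/2, 1/2)
2. H is the centroid of triangle BEJ ⇒ H = (1/6, 1/2)
through M parallel to JE: direction (1/2, 1/2); meets HB at F = (1/2, -1/2)
F = H + t·(B−H) with t = -2

t = -2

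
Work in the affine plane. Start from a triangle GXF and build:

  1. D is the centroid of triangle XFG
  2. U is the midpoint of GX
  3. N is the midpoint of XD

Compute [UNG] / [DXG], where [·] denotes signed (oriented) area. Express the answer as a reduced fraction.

Work in coordinates with G = (0, 0), X = (1, 0), F = (0, 1).
1. D is the centroid of triangle XFG ⇒ D = (1/3, 1/3)
2. U is the midpoint of GX ⇒ U = (1/2, 0)
3. N is the midpoint of XD ⇒ N = (2/3, 1/6)
2·[UNG] = 1/12, 2·[DXG] = -1/3
[UNG]:[DXG] = 1/12:-1/3 = -1/4

[UNG]:[DXG] = -1/4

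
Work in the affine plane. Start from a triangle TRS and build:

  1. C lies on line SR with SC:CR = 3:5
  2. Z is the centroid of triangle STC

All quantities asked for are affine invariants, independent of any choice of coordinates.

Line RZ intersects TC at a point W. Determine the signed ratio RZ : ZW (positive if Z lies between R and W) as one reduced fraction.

RZ:ZW = -6

Choose coordinates T = (0, 0), R = (1, 0), S = (0, 1).
1. C lies on line SR with SC:CR = 3:5 ⇒ C = (3/8, 5/8)
2. Z is the centroid of triangle STC ⇒ Z = (1/8, 13/24)
line RZ meets TC at W = (13/48, 65/144)
Z = R + t·(W−R) with t = 6/5, so RZ:ZW = 6/5:-1/5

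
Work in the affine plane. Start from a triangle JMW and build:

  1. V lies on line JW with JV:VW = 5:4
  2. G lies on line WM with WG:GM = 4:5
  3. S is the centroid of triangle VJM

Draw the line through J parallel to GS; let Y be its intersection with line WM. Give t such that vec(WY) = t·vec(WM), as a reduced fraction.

Work in coordinates with J = (0, 0), M = (1, 0), W = (0, 1).
1. V lies on line JW with JV:VW = 5:4 ⇒ V = (0, 5/9)
2. G lies on line WM with WG:GM = 4:5 ⇒ G = (4/9, 5/9)
3. S is the centroid of triangle VJM ⇒ S = (1/3, 5/27)
through J parallel to GS: direction (-1/9, -10/27); meets WM at Y = (3/13, 10/13)
Y = W + t·(M−W) with t = 3/13

t = 3/13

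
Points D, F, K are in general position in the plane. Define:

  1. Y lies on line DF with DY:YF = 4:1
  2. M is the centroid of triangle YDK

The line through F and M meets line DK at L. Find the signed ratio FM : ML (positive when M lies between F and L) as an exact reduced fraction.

Choose coordinates D = (0, 0), F = (1, 0), K = (0, 1).
1. Y lies on line DF with DY:YF = 4:1 ⇒ Y = (4/5, 0)
2. M is the centroid of triangle YDK ⇒ M = (4/15, 1/3)
line FM meets DK at L = (0, 5/11)
M = F + t·(L−F) with t = 11/15, so FM:ML = 11/15:4/15

FM:ML = 11/4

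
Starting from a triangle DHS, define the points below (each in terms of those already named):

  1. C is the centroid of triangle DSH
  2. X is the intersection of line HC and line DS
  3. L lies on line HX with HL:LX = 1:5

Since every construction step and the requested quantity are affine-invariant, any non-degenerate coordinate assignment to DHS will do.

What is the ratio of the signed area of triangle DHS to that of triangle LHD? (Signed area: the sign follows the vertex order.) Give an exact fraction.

[DHS]:[LHD] = -12

Work in coordinates with D = (0, 0), H = (1, 0), S = (0, 1).
1. C is the centroid of triangle DSH ⇒ C = (1/3, 1/3)
2. X is the intersection of line HC and line DS ⇒ X = (0, 1/2)
3. L lies on line HX with HL:LX = 1:5 ⇒ L = (5/6, 1/12)
2·[DHS] = 1, 2·[LHD] = -1/12
[DHS]:[LHD] = 1:-1/12 = -12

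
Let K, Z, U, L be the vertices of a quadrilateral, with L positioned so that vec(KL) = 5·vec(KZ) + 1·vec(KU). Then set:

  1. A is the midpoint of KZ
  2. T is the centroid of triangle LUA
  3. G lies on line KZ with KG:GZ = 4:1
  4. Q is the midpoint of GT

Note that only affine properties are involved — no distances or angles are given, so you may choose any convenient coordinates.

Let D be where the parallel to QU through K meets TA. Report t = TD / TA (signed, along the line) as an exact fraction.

Work in coordinates with K = (0, 0), Z = (1, 0), U = (0, 1), L = (5, 1).
1. A is the midpoint of KZ ⇒ A = (1/2, 0)
2. T is the centroid of triangle LUA ⇒ T = (11/6, 2/3)
3. G lies on line KZ with KG:GZ = 4:1 ⇒ G = (4/5, 0)
4. Q is the midpoint of GT ⇒ Q = (79/60, 1/3)
through K parallel to QU: direction (-79/60, 2/3); meets TA at D = (79/318, -20/159)
D = T + t·(A−T) with t = 63/53

t = 63/53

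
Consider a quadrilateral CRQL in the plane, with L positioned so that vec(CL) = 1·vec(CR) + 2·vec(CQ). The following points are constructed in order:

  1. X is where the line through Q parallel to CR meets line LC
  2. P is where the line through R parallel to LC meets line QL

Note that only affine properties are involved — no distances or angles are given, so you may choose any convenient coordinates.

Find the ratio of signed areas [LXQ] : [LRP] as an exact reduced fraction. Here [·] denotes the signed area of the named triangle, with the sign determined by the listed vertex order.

[LXQ]:[LRP] = -1/8

Assign C = (0, 0), R = (1, 0), Q = (0, 1), L = (1, 2) — the answer is frame-independent, so this choice is without loss of generality.
1. X is where the line through Q parallel to CR meets line LC ⇒ X = (1/2, 1)
2. P is where the line through R parallel to LC meets line QL ⇒ P = (3, 4)
2·[LXQ] = -1/2, 2·[LRP] = 4
[LXQ]:[LRP] = -1/2:4 = -1/8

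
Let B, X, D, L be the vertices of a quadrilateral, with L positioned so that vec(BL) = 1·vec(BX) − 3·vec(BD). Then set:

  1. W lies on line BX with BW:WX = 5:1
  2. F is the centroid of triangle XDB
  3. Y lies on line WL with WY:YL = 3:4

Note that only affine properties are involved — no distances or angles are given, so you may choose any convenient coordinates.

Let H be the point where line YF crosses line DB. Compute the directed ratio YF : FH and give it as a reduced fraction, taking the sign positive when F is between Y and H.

YF:FH = 12/7

Choose coordinates B = (0, 0), X = (1, 0), D = (0, 1), L = (1, -3).
1. W lies on line BX with BW:WX = 5:1 ⇒ W = (5/6, 0)
2. F is the centroid of triangle XDB ⇒ F = (1/3, 1/3)
3. Y lies on line WL with WY:YL = 3:4 ⇒ Y = (19/21, -9/7)
line YF meets DB at H = (0, 23/18)
F = Y + t·(H−Y) with t = 12/19, so YF:FH = 12/19:7/19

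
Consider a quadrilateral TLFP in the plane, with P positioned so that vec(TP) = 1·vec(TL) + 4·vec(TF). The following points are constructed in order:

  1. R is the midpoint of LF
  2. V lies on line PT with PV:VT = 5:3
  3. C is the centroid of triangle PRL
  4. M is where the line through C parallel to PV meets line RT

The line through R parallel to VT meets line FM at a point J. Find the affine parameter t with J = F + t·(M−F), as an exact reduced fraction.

t = 15/17

Work in coordinates with T = (0, 0), L = (1, 0), F = (0, 1), P = (1, 4).
1. R is the midpoint of LF ⇒ R = (1/2, 1/2)
2. V lies on line PT with PV:VT = 5:3 ⇒ V = (3/8, 3/2)
3. C is the centroid of triangle PRL ⇒ C = (5/6, 3/2)
4. M is where the line through C parallel to PV meets line RT ⇒ M = (11/18, 11/18)
through R parallel to VT: direction (-3/8, -3/2); meets FM at J = (55/102, 67/102)
J = F + t·(M−F) with t = 15/17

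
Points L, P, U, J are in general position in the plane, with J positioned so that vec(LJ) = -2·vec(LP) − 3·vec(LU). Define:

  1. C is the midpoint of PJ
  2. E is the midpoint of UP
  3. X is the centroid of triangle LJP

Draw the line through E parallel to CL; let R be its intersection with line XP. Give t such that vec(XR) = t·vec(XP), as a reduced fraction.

t = 1/3

Set L = (0, 0), P = (1, 0), U = (0, 1), J = (-2, -3); any affine frame gives the same invariant.
1. C is the midpoint of PJ ⇒ C = (-1/2, -3/2)
2. E is the midpoint of UP ⇒ E = (1/2, 1/2)
3. X is the centroid of triangle LJP ⇒ X = (-1/3, -1)
through E parallel to CL: direction (1/2, 3/2); meets XP at R = (1/9, -2/3)
R = X + t·(P−X) with t = 1/3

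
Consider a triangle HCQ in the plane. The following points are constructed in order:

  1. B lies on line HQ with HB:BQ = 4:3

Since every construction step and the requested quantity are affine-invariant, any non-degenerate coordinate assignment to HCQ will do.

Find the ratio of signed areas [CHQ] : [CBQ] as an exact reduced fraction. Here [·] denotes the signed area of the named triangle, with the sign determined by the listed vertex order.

[CHQ]:[CBQ] = 7/3

Work in coordinates with H = (0, 0), C = (1, 0), Q = (0, 1).
1. B lies on line HQ with HB:BQ = 4:3 ⇒ B = (0, 4/7)
2·[CHQ] = -1, 2·[CBQ] = -3/7
[CHQ]:[CBQ] = -1:-3/7 = 7/3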